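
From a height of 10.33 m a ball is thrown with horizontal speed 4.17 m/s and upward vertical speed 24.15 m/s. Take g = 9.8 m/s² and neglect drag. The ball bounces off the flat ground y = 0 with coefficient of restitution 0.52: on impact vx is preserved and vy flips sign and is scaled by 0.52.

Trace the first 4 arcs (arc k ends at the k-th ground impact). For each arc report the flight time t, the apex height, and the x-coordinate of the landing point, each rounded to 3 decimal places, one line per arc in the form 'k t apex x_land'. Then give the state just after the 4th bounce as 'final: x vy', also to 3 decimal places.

Arc 1: start y=10.330, vy=24.150 → t=5.325, apex=40.086, x_land=22.203, impact vy=-28.030
  bounce: vy ← 0.52·28.030 = 14.576
Arc 2: start y=0.000, vy=14.576 → t=2.975, apex=10.839, x_land=34.607, impact vy=-14.576
  bounce: vy ← 0.52·14.576 = 7.579
Arc 3: start y=0.000, vy=7.579 → t=1.547, apex=2.931, x_land=41.058, impact vy=-7.579
  bounce: vy ← 0.52·7.579 = 3.941
Arc 4: start y=0.000, vy=3.941 → t=0.804, apex=0.793, x_land=44.412, impact vy=-3.941
  bounce: vy ← 0.52·3.941 = 2.049

1 5.325 40.086 22.203
2 2.975 10.839 34.607
3 1.547 2.931 41.058
4 0.804 0.793 44.412
final: 44.412 2.049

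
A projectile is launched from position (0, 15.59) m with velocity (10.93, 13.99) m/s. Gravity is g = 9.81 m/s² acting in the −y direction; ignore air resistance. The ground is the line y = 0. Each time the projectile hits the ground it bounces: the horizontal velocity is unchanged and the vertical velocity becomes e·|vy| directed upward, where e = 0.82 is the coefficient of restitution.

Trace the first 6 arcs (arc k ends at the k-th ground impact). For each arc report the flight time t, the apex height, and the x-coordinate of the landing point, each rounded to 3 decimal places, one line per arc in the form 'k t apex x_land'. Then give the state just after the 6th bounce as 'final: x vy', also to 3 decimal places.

Arc 1: start y=15.590, vy=13.990 → t=3.709, apex=25.566, x_land=40.541, impact vy=-22.396
  bounce: vy ← 0.82·22.396 = 18.365
Arc 2: start y=0.000, vy=18.365 → t=3.744, apex=17.190, x_land=81.464, impact vy=-18.365
  bounce: vy ← 0.82·18.365 = 15.059
Arc 3: start y=0.000, vy=15.059 → t=3.070, apex=11.559, x_land=115.021, impact vy=-15.059
  bounce: vy ← 0.82·15.059 = 12.349
Arc 4: start y=0.000, vy=12.349 → t=2.518, apex=7.772, x_land=142.538, impact vy=-12.349
  bounce: vy ← 0.82·12.349 = 10.126
Arc 5: start y=0.000, vy=10.126 → t=2.064, apex=5.226, x_land=165.102, impact vy=-10.126
  bounce: vy ← 0.82·10.126 = 8.303
Arc 6: start y=0.000, vy=8.303 → t=1.693, apex=3.514, x_land=183.604, impact vy=-8.303
  bounce: vy ← 0.82·8.303 = 6.809

1 3.709 25.566 40.541
2 3.744 17.190 81.464
3 3.070 11.559 115.021
4 2.518 7.772 142.538
5 2.064 5.226 165.102
6 1.693 3.514 183.604
final: 183.604 6.809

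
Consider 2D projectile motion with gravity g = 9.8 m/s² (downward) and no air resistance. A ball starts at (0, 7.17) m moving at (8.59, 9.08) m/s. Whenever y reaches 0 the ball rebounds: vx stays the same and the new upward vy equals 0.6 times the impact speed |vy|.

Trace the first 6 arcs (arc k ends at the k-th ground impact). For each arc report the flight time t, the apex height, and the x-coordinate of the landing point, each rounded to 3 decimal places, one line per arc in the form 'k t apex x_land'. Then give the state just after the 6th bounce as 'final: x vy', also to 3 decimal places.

1 2.450 11.376 21.048
2 1.828 4.096 36.754
3 1.097 1.474 46.178
4 0.658 0.531 51.832
5 0.395 0.191 55.225
6 0.237 0.069 57.261
final: 57.261 0.697

Arc 1: start y=7.170, vy=9.080 → t=2.450, apex=11.376, x_land=21.048, impact vy=-14.932
  bounce: vy ← 0.6·14.932 = 8.959
Arc 2: start y=0.000, vy=8.959 → t=1.828, apex=4.096, x_land=36.754, impact vy=-8.959
  bounce: vy ← 0.6·8.959 = 5.376
Arc 3: start y=0.000, vy=5.376 → t=1.097, apex=1.474, x_land=46.178, impact vy=-5.376
  bounce: vy ← 0.6·5.376 = 3.225
Arc 4: start y=0.000, vy=3.225 → t=0.658, apex=0.531, x_land=51.832, impact vy=-3.225
  bounce: vy ← 0.6·3.225 = 1.935
Arc 5: start y=0.000, vy=1.935 → t=0.395, apex=0.191, x_land=55.225, impact vy=-1.935
  bounce: vy ← 0.6·1.935 = 1.161
Arc 6: start y=0.000, vy=1.161 → t=0.237, apex=0.069, x_land=57.261, impact vy=-1.161
  bounce: vy ← 0.6·1.161 = 0.697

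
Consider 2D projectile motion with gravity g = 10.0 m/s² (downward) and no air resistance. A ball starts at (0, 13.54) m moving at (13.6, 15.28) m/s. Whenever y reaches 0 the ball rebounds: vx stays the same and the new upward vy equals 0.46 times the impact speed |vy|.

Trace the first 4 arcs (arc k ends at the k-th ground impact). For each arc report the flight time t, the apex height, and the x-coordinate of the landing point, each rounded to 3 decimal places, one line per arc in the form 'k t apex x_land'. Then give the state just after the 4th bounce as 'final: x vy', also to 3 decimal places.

1 3.774 25.214 51.321
2 2.066 5.335 79.418
3 0.950 1.129 92.343
4 0.437 0.239 98.288
final: 98.288 1.005

Arc 1: start y=13.540, vy=15.280 → t=3.774, apex=25.214, x_land=51.321, impact vy=-22.456
  bounce: vy ← 0.46·22.456 = 10.330
Arc 2: start y=0.000, vy=10.330 → t=2.066, apex=5.335, x_land=79.418, impact vy=-10.330
  bounce: vy ← 0.46·10.330 = 4.752
Arc 3: start y=0.000, vy=4.752 → t=0.950, apex=1.129, x_land=92.343, impact vy=-4.752
  bounce: vy ← 0.46·4.752 = 2.186
Arc 4: start y=0.000, vy=2.186 → t=0.437, apex=0.239, x_land=98.288, impact vy=-2.186
  bounce: vy ← 0.46·2.186 = 1.005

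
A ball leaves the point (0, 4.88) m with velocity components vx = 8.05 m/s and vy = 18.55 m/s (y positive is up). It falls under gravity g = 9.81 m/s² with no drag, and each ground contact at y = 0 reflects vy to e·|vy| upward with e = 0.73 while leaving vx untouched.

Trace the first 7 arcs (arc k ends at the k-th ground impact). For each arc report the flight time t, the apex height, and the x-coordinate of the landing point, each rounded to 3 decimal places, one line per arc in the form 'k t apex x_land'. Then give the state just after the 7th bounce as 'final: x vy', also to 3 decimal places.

1 4.029 22.418 32.432
2 3.121 11.947 57.558
3 2.279 6.366 75.901
4 1.663 3.393 89.291
5 1.214 1.808 99.065
6 0.886 0.963 106.201
7 0.647 0.513 111.409
final: 111.409 2.317

Arc 1: start y=4.880, vy=18.550 → t=4.029, apex=22.418, x_land=32.432, impact vy=-20.973
  bounce: vy ← 0.73·20.973 = 15.310
Arc 2: start y=0.000, vy=15.310 → t=3.121, apex=11.947, x_land=57.558, impact vy=-15.310
  bounce: vy ← 0.73·15.310 = 11.176
Arc 3: start y=0.000, vy=11.176 → t=2.279, apex=6.366, x_land=75.901, impact vy=-11.176
  bounce: vy ← 0.73·11.176 = 8.159
Arc 4: start y=0.000, vy=8.159 → t=1.663, apex=3.393, x_land=89.291, impact vy=-8.159
  bounce: vy ← 0.73·8.159 = 5.956
Arc 5: start y=0.000, vy=5.956 → t=1.214, apex=1.808, x_land=99.065, impact vy=-5.956
  bounce: vy ← 0.73·5.956 = 4.348
Arc 6: start y=0.000, vy=4.348 → t=0.886, apex=0.963, x_land=106.201, impact vy=-4.348
  bounce: vy ← 0.73·4.348 = 3.174
Arc 7: start y=0.000, vy=3.174 → t=0.647, apex=0.513, x_land=111.409, impact vy=-3.174
  bounce: vy ← 0.73·3.174 = 2.317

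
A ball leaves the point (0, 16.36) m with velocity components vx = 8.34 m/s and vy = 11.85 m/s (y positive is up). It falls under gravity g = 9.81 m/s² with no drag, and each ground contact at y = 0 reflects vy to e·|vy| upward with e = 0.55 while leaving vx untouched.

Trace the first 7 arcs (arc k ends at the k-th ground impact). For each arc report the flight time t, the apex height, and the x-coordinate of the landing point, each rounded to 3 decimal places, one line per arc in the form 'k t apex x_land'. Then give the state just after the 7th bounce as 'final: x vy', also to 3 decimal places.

1 3.398 23.517 28.336
2 2.409 7.114 48.424
3 1.325 2.152 59.472
4 0.729 0.651 65.548
5 0.401 0.197 68.891
6 0.220 0.060 70.729
7 0.121 0.018 71.740
final: 71.740 0.327

Arc 1: start y=16.360, vy=11.850 → t=3.398, apex=23.517, x_land=28.336, impact vy=-21.480
  bounce: vy ← 0.55·21.480 = 11.814
Arc 2: start y=0.000, vy=11.814 → t=2.409, apex=7.114, x_land=48.424, impact vy=-11.814
  bounce: vy ← 0.55·11.814 = 6.498
Arc 3: start y=0.000, vy=6.498 → t=1.325, apex=2.152, x_land=59.472, impact vy=-6.498
  bounce: vy ← 0.55·6.498 = 3.574
Arc 4: start y=0.000, vy=3.574 → t=0.729, apex=0.651, x_land=65.548, impact vy=-3.574
  bounce: vy ← 0.55·3.574 = 1.966
Arc 5: start y=0.000, vy=1.966 → t=0.401, apex=0.197, x_land=68.891, impact vy=-1.966
  bounce: vy ← 0.55·1.966 = 1.081
Arc 6: start y=0.000, vy=1.081 → t=0.220, apex=0.060, x_land=70.729, impact vy=-1.081
  bounce: vy ← 0.55·1.081 = 0.595
Arc 7: start y=0.000, vy=0.595 → t=0.121, apex=0.018, x_land=71.740, impact vy=-0.595
  bounce: vy ← 0.55·0.595 = 0.327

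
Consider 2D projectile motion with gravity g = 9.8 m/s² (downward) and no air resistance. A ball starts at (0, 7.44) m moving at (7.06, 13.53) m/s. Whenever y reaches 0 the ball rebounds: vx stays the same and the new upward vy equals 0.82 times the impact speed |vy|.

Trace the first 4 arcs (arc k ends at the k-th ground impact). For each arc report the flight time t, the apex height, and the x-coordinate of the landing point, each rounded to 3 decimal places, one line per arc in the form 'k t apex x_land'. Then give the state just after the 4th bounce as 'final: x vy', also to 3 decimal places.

Arc 1: start y=7.440, vy=13.530 → t=3.231, apex=16.780, x_land=22.812, impact vy=-18.135
  bounce: vy ← 0.82·18.135 = 14.871
Arc 2: start y=0.000, vy=14.871 → t=3.035, apex=11.283, x_land=44.238, impact vy=-14.871
  bounce: vy ← 0.82·14.871 = 12.194
Arc 3: start y=0.000, vy=12.194 → t=2.489, apex=7.587, x_land=61.807, impact vy=-12.194
  bounce: vy ← 0.82·12.194 = 9.999
Arc 4: start y=0.000, vy=9.999 → t=2.041, apex=5.101, x_land=76.214, impact vy=-9.999
  bounce: vy ← 0.82·9.999 = 8.199

1 3.231 16.780 22.812
2 3.035 11.283 44.238
3 2.489 7.587 61.807
4 2.041 5.101 76.214
final: 76.214 8.199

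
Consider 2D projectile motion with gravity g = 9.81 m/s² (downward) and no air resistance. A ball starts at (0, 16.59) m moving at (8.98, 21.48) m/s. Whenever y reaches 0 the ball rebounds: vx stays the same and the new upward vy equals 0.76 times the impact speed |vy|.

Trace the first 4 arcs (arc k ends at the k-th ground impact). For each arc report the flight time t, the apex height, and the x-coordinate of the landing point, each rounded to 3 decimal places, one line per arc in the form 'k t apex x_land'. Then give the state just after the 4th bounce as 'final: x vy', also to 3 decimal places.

1 5.049 40.106 45.341
2 4.346 23.165 84.372
3 3.303 13.380 114.035
4 2.510 7.728 136.579
final: 136.579 9.359

Arc 1: start y=16.590, vy=21.480 → t=5.049, apex=40.106, x_land=45.341, impact vy=-28.051
  bounce: vy ← 0.76·28.051 = 21.319
Arc 2: start y=0.000, vy=21.319 → t=4.346, apex=23.165, x_land=84.372, impact vy=-21.319
  bounce: vy ← 0.76·21.319 = 16.203
Arc 3: start y=0.000, vy=16.203 → t=3.303, apex=13.380, x_land=114.035, impact vy=-16.203
  bounce: vy ← 0.76·16.203 = 12.314
Arc 4: start y=0.000, vy=12.314 → t=2.510, apex=7.728, x_land=136.579, impact vy=-12.314
  bounce: vy ← 0.76·12.314 = 9.359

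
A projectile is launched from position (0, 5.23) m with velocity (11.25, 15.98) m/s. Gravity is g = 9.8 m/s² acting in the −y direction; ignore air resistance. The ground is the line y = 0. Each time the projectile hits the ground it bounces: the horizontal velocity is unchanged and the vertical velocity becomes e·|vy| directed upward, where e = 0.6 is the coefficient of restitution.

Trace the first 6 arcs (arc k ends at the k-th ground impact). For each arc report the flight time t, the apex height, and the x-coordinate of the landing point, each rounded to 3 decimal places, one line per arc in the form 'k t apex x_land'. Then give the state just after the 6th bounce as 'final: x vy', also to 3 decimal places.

1 3.561 18.259 40.061
2 2.316 6.573 66.120
3 1.390 2.366 81.756
4 0.834 0.852 91.138
5 0.500 0.307 96.767
6 0.300 0.110 100.144
final: 100.144 0.883

Arc 1: start y=5.230, vy=15.980 → t=3.561, apex=18.259, x_land=40.061, impact vy=-18.917
  bounce: vy ← 0.6·18.917 = 11.350
Arc 2: start y=0.000, vy=11.350 → t=2.316, apex=6.573, x_land=66.120, impact vy=-11.350
  bounce: vy ← 0.6·11.350 = 6.810
Arc 3: start y=0.000, vy=6.810 → t=1.390, apex=2.366, x_land=81.756, impact vy=-6.810
  bounce: vy ← 0.6·6.810 = 4.086
Arc 4: start y=0.000, vy=4.086 → t=0.834, apex=0.852, x_land=91.138, impact vy=-4.086
  bounce: vy ← 0.6·4.086 = 2.452
Arc 5: start y=0.000, vy=2.452 → t=0.500, apex=0.307, x_land=96.767, impact vy=-2.452
  bounce: vy ← 0.6·2.452 = 1.471
Arc 6: start y=0.000, vy=1.471 → t=0.300, apex=0.110, x_land=100.144, impact vy=-1.471
  bounce: vy ← 0.6·1.471 = 0.883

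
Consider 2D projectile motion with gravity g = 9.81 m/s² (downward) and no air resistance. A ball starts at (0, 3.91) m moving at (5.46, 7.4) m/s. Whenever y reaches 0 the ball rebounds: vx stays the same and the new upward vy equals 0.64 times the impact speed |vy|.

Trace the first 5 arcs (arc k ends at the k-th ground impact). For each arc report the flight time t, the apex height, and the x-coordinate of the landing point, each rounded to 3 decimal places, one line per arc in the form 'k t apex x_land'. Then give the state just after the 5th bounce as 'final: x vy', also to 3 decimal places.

Arc 1: start y=3.910, vy=7.400 → t=1.923, apex=6.701, x_land=10.500, impact vy=-11.466
  bounce: vy ← 0.64·11.466 = 7.338
Arc 2: start y=0.000, vy=7.338 → t=1.496, apex=2.745, x_land=18.669, impact vy=-7.338
  bounce: vy ← 0.64·7.338 = 4.697
Arc 3: start y=0.000, vy=4.697 → t=0.958, apex=1.124, x_land=23.897, impact vy=-4.697
  bounce: vy ← 0.64·4.697 = 3.006
Arc 4: start y=0.000, vy=3.006 → t=0.613, apex=0.460, x_land=27.243, impact vy=-3.006
  bounce: vy ← 0.64·3.006 = 1.924
Arc 5: start y=0.000, vy=1.924 → t=0.392, apex=0.189, x_land=29.384, impact vy=-1.924
  bounce: vy ← 0.64·1.924 = 1.231

1 1.923 6.701 10.500
2 1.496 2.745 18.669
3 0.958 1.124 23.897
4 0.613 0.460 27.243
5 0.392 0.189 29.384
final: 29.384 1.231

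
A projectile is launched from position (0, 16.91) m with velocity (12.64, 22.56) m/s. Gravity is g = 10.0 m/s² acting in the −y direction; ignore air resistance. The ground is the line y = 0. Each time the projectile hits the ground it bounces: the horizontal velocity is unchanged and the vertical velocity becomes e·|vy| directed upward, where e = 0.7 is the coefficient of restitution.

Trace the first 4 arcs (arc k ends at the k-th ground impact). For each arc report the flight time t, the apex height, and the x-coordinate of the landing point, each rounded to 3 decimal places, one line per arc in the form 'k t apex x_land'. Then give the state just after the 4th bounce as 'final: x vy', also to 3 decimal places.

Arc 1: start y=16.910, vy=22.560 → t=5.167, apex=42.358, x_land=65.306, impact vy=-29.106
  bounce: vy ← 0.7·29.106 = 20.374
Arc 2: start y=0.000, vy=20.374 → t=4.075, apex=20.755, x_land=116.812, impact vy=-20.374
  bounce: vy ← 0.7·20.374 = 14.262
Arc 3: start y=0.000, vy=14.262 → t=2.852, apex=10.170, x_land=152.866, impact vy=-14.262
  bounce: vy ← 0.7·14.262 = 9.983
Arc 4: start y=0.000, vy=9.983 → t=1.997, apex=4.983, x_land=178.103, impact vy=-9.983
  bounce: vy ← 0.7·9.983 = 6.988

1 5.167 42.358 65.306
2 4.075 20.755 116.812
3 2.852 10.170 152.866
4 1.997 4.983 178.103
final: 178.103 6.988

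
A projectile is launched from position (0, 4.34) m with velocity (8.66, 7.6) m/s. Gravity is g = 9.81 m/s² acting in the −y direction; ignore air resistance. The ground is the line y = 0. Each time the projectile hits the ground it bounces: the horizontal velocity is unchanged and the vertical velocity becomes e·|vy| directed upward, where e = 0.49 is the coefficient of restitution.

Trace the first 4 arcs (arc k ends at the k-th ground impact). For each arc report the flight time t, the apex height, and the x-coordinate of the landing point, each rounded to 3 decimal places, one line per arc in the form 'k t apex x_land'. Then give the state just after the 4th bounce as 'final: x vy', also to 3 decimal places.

1 1.993 7.284 17.262
2 1.194 1.749 27.604
3 0.585 0.420 32.672
4 0.287 0.101 35.155
final: 35.155 0.689

Arc 1: start y=4.340, vy=7.600 → t=1.993, apex=7.284, x_land=17.262, impact vy=-11.955
  bounce: vy ← 0.49·11.955 = 5.858
Arc 2: start y=0.000, vy=5.858 → t=1.194, apex=1.749, x_land=27.604, impact vy=-5.858
  bounce: vy ← 0.49·5.858 = 2.870
Arc 3: start y=0.000, vy=2.870 → t=0.585, apex=0.420, x_land=32.672, impact vy=-2.870
  bounce: vy ← 0.49·2.870 = 1.406
Arc 4: start y=0.000, vy=1.406 → t=0.287, apex=0.101, x_land=35.155, impact vy=-1.406
  bounce: vy ← 0.49·1.406 = 0.689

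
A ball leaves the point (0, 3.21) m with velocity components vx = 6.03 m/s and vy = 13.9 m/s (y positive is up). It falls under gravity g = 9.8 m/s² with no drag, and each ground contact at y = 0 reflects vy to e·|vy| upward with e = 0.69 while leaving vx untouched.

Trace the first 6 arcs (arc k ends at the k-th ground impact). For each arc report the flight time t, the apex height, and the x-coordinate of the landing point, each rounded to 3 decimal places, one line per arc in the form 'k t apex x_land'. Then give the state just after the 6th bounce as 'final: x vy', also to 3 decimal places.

1 3.051 13.068 18.400
2 2.254 6.222 31.989
3 1.555 2.962 41.366
4 1.073 1.410 47.836
5 0.740 0.671 52.300
6 0.511 0.320 55.380
final: 55.380 1.727

Arc 1: start y=3.210, vy=13.900 → t=3.051, apex=13.068, x_land=18.400, impact vy=-16.004
  bounce: vy ← 0.69·16.004 = 11.043
Arc 2: start y=0.000, vy=11.043 → t=2.254, apex=6.222, x_land=31.989, impact vy=-11.043
  bounce: vy ← 0.69·11.043 = 7.619
Arc 3: start y=0.000, vy=7.619 → t=1.555, apex=2.962, x_land=41.366, impact vy=-7.619
  bounce: vy ← 0.69·7.619 = 5.257
Arc 4: start y=0.000, vy=5.257 → t=1.073, apex=1.410, x_land=47.836, impact vy=-5.257
  bounce: vy ← 0.69·5.257 = 3.628
Arc 5: start y=0.000, vy=3.628 → t=0.740, apex=0.671, x_land=52.300, impact vy=-3.628
  bounce: vy ← 0.69·3.628 = 2.503
Arc 6: start y=0.000, vy=2.503 → t=0.511, apex=0.320, x_land=55.380, impact vy=-2.503
  bounce: vy ← 0.69·2.503 = 1.727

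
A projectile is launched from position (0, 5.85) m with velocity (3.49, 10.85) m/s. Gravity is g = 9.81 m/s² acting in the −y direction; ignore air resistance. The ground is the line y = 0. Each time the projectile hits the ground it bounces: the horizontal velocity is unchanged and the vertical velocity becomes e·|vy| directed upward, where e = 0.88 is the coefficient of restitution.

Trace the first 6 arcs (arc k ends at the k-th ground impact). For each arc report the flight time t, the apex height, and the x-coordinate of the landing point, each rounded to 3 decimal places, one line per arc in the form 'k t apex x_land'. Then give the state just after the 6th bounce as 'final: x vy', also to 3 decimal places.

1 2.660 11.850 9.285
2 2.736 9.177 18.832
3 2.407 7.106 27.233
4 2.118 5.503 34.627
5 1.864 4.262 41.133
6 1.641 3.300 46.859
final: 46.859 7.081

Arc 1: start y=5.850, vy=10.850 → t=2.660, apex=11.850, x_land=9.285, impact vy=-15.248
  bounce: vy ← 0.88·15.248 = 13.418
Arc 2: start y=0.000, vy=13.418 → t=2.736, apex=9.177, x_land=18.832, impact vy=-13.418
  bounce: vy ← 0.88·13.418 = 11.808
Arc 3: start y=0.000, vy=11.808 → t=2.407, apex=7.106, x_land=27.233, impact vy=-11.808
  bounce: vy ← 0.88·11.808 = 10.391
Arc 4: start y=0.000, vy=10.391 → t=2.118, apex=5.503, x_land=34.627, impact vy=-10.391
  bounce: vy ← 0.88·10.391 = 9.144
Arc 5: start y=0.000, vy=9.144 → t=1.864, apex=4.262, x_land=41.133, impact vy=-9.144
  bounce: vy ← 0.88·9.144 = 8.047
Arc 6: start y=0.000, vy=8.047 → t=1.641, apex=3.300, x_land=46.859, impact vy=-8.047
  bounce: vy ← 0.88·8.047 = 7.081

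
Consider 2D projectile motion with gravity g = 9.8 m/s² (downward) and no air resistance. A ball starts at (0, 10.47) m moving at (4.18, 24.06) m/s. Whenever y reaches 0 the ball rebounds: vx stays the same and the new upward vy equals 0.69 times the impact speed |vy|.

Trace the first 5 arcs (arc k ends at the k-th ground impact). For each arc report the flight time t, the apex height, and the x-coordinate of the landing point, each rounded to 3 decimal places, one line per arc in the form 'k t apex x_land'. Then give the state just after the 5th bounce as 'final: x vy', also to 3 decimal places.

Arc 1: start y=10.470, vy=24.060 → t=5.312, apex=40.005, x_land=22.206, impact vy=-28.002
  bounce: vy ← 0.69·28.002 = 19.321
Arc 2: start y=0.000, vy=19.321 → t=3.943, apex=19.046, x_land=38.688, impact vy=-19.321
  bounce: vy ← 0.69·19.321 = 13.332
Arc 3: start y=0.000, vy=13.332 → t=2.721, apex=9.068, x_land=50.061, impact vy=-13.332
  bounce: vy ← 0.69·13.332 = 9.199
Arc 4: start y=0.000, vy=9.199 → t=1.877, apex=4.317, x_land=57.908, impact vy=-9.199
  bounce: vy ← 0.69·9.199 = 6.347
Arc 5: start y=0.000, vy=6.347 → t=1.295, apex=2.055, x_land=63.322, impact vy=-6.347
  bounce: vy ← 0.69·6.347 = 4.380

1 5.312 40.005 22.206
2 3.943 19.046 38.688
3 2.721 9.068 50.061
4 1.877 4.317 57.908
5 1.295 2.055 63.322
final: 63.322 4.380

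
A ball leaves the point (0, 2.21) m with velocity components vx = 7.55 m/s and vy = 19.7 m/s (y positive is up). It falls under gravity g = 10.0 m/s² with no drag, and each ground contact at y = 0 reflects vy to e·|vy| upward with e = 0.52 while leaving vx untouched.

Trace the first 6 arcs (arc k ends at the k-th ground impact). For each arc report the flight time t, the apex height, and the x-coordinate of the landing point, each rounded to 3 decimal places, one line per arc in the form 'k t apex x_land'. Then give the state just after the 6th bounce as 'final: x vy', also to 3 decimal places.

1 4.049 21.614 30.571
2 2.162 5.845 46.897
3 1.124 1.580 55.386
4 0.585 0.427 59.800
5 0.304 0.116 62.096
6 0.158 0.031 63.290
final: 63.290 0.411

Arc 1: start y=2.210, vy=19.700 → t=4.049, apex=21.614, x_land=30.571, impact vy=-20.792
  bounce: vy ← 0.52·20.792 = 10.812
Arc 2: start y=0.000, vy=10.812 → t=2.162, apex=5.845, x_land=46.897, impact vy=-10.812
  bounce: vy ← 0.52·10.812 = 5.622
Arc 3: start y=0.000, vy=5.622 → t=1.124, apex=1.580, x_land=55.386, impact vy=-5.622
  bounce: vy ← 0.52·5.622 = 2.923
Arc 4: start y=0.000, vy=2.923 → t=0.585, apex=0.427, x_land=59.800, impact vy=-2.923
  bounce: vy ← 0.52·2.923 = 1.520
Arc 5: start y=0.000, vy=1.520 → t=0.304, apex=0.116, x_land=62.096, impact vy=-1.520
  bounce: vy ← 0.52·1.520 = 0.791
Arc 6: start y=0.000, vy=0.791 → t=0.158, apex=0.031, x_land=63.290, impact vy=-0.791
  bounce: vy ← 0.52·0.791 = 0.411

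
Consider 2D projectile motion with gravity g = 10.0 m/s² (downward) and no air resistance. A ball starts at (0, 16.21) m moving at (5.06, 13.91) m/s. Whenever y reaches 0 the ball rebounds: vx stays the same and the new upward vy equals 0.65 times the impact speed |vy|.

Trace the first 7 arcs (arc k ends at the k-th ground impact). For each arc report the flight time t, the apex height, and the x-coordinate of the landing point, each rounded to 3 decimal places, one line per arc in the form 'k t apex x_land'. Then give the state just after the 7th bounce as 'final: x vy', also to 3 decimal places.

1 3.666 25.884 18.551
2 2.958 10.936 33.518
3 1.923 4.621 43.247
4 1.250 1.952 49.570
5 0.812 0.825 53.680
6 0.528 0.348 56.352
7 0.343 0.147 58.088
final: 58.088 1.115

Arc 1: start y=16.210, vy=13.910 → t=3.666, apex=25.884, x_land=18.551, impact vy=-22.753
  bounce: vy ← 0.65·22.753 = 14.789
Arc 2: start y=0.000, vy=14.789 → t=2.958, apex=10.936, x_land=33.518, impact vy=-14.789
  bounce: vy ← 0.65·14.789 = 9.613
Arc 3: start y=0.000, vy=9.613 → t=1.923, apex=4.621, x_land=43.247, impact vy=-9.613
  bounce: vy ← 0.65·9.613 = 6.248
Arc 4: start y=0.000, vy=6.248 → t=1.250, apex=1.952, x_land=49.570, impact vy=-6.248
  bounce: vy ← 0.65·6.248 = 4.062
Arc 5: start y=0.000, vy=4.062 → t=0.812, apex=0.825, x_land=53.680, impact vy=-4.062
  bounce: vy ← 0.65·4.062 = 2.640
Arc 6: start y=0.000, vy=2.640 → t=0.528, apex=0.348, x_land=56.352, impact vy=-2.640
  bounce: vy ← 0.65·2.640 = 1.716
Arc 7: start y=0.000, vy=1.716 → t=0.343, apex=0.147, x_land=58.088, impact vy=-1.716
  bounce: vy ← 0.65·1.716 = 1.115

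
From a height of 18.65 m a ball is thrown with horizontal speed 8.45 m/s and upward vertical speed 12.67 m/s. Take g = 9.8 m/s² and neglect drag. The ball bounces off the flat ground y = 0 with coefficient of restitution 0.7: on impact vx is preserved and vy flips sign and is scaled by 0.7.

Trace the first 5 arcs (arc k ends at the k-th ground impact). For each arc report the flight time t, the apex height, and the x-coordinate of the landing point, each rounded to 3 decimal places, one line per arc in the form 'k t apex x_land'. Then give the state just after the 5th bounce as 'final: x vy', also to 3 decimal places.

Arc 1: start y=18.650, vy=12.670 → t=3.633, apex=26.840, x_land=30.701, impact vy=-22.936
  bounce: vy ← 0.7·22.936 = 16.055
Arc 2: start y=0.000, vy=16.055 → t=3.277, apex=13.152, x_land=58.389, impact vy=-16.055
  bounce: vy ← 0.7·16.055 = 11.239
Arc 3: start y=0.000, vy=11.239 → t=2.294, apex=6.444, x_land=77.770, impact vy=-11.239
  bounce: vy ← 0.7·11.239 = 7.867
Arc 4: start y=0.000, vy=7.867 → t=1.606, apex=3.158, x_land=91.336, impact vy=-7.867
  bounce: vy ← 0.7·7.867 = 5.507
Arc 5: start y=0.000, vy=5.507 → t=1.124, apex=1.547, x_land=100.833, impact vy=-5.507
  bounce: vy ← 0.7·5.507 = 3.855

1 3.633 26.840 30.701
2 3.277 13.152 58.389
3 2.294 6.444 77.770
4 1.606 3.158 91.336
5 1.124 1.547 100.833
final: 100.833 3.855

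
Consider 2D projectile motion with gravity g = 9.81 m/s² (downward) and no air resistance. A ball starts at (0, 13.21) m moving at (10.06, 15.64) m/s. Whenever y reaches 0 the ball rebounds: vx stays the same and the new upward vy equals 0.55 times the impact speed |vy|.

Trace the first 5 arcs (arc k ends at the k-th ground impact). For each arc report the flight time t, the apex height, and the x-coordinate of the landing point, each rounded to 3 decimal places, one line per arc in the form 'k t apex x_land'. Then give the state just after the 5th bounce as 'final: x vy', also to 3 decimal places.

Arc 1: start y=13.210, vy=15.640 → t=3.882, apex=25.677, x_land=39.056, impact vy=-22.445
  bounce: vy ← 0.55·22.445 = 12.345
Arc 2: start y=0.000, vy=12.345 → t=2.517, apex=7.767, x_land=64.375, impact vy=-12.345
  bounce: vy ← 0.55·12.345 = 6.790
Arc 3: start y=0.000, vy=6.790 → t=1.384, apex=2.350, x_land=78.300, impact vy=-6.790
  bounce: vy ← 0.55·6.790 = 3.734
Arc 4: start y=0.000, vy=3.734 → t=0.761, apex=0.711, x_land=85.959, impact vy=-3.734
  bounce: vy ← 0.55·3.734 = 2.054
Arc 5: start y=0.000, vy=2.054 → t=0.419, apex=0.215, x_land=90.172, impact vy=-2.054
  bounce: vy ← 0.55·2.054 = 1.130

1 3.882 25.677 39.056
2 2.517 7.767 64.375
3 1.384 2.350 78.300
4 0.761 0.711 85.959
5 0.419 0.215 90.172
final: 90.172 1.130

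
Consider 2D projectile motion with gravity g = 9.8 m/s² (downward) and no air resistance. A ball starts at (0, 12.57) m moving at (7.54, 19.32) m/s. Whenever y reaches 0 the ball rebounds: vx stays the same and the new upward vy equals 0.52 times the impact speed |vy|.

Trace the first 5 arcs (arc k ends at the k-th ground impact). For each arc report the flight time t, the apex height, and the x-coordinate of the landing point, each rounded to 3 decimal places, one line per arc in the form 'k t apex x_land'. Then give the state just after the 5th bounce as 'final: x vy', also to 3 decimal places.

1 4.511 31.614 34.017
2 2.642 8.548 53.935
3 1.374 2.311 64.292
4 0.714 0.625 69.678
5 0.371 0.169 72.478
final: 72.478 0.946

Arc 1: start y=12.570, vy=19.320 → t=4.511, apex=31.614, x_land=34.017, impact vy=-24.892
  bounce: vy ← 0.52·24.892 = 12.944
Arc 2: start y=0.000, vy=12.944 → t=2.642, apex=8.548, x_land=53.935, impact vy=-12.944
  bounce: vy ← 0.52·12.944 = 6.731
Arc 3: start y=0.000, vy=6.731 → t=1.374, apex=2.311, x_land=64.292, impact vy=-6.731
  bounce: vy ← 0.52·6.731 = 3.500
Arc 4: start y=0.000, vy=3.500 → t=0.714, apex=0.625, x_land=69.678, impact vy=-3.500
  bounce: vy ← 0.52·3.500 = 1.820
Arc 5: start y=0.000, vy=1.820 → t=0.371, apex=0.169, x_land=72.478, impact vy=-1.820
  bounce: vy ← 0.52·1.820 = 0.946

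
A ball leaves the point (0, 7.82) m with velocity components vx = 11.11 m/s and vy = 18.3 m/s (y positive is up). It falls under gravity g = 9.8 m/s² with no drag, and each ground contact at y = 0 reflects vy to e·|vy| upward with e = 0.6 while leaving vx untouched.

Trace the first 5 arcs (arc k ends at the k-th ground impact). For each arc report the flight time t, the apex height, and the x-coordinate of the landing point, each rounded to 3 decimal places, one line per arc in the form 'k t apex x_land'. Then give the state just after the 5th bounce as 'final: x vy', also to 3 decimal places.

1 4.122 24.906 45.794
2 2.705 8.966 75.851
3 1.623 3.228 93.886
4 0.974 1.162 104.707
5 0.584 0.418 111.199
final: 111.199 1.718

Arc 1: start y=7.820, vy=18.300 → t=4.122, apex=24.906, x_land=45.794, impact vy=-22.094
  bounce: vy ← 0.6·22.094 = 13.257
Arc 2: start y=0.000, vy=13.257 → t=2.705, apex=8.966, x_land=75.851, impact vy=-13.257
  bounce: vy ← 0.6·13.257 = 7.954
Arc 3: start y=0.000, vy=7.954 → t=1.623, apex=3.228, x_land=93.886, impact vy=-7.954
  bounce: vy ← 0.6·7.954 = 4.772
Arc 4: start y=0.000, vy=4.772 → t=0.974, apex=1.162, x_land=104.707, impact vy=-4.772
  bounce: vy ← 0.6·4.772 = 2.863
Arc 5: start y=0.000, vy=2.863 → t=0.584, apex=0.418, x_land=111.199, impact vy=-2.863
  bounce: vy ← 0.6·2.863 = 1.718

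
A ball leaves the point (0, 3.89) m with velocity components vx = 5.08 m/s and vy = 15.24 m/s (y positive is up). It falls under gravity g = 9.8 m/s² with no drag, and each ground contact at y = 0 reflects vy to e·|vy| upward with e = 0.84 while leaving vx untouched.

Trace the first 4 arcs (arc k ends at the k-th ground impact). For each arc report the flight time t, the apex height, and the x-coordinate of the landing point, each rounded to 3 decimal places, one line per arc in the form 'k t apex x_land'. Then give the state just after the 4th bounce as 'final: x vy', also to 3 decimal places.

1 3.347 15.740 17.005
2 3.011 11.106 32.301
3 2.529 7.836 45.149
4 2.125 5.529 55.942
final: 55.942 8.745

Arc 1: start y=3.890, vy=15.240 → t=3.347, apex=15.740, x_land=17.005, impact vy=-17.564
  bounce: vy ← 0.84·17.564 = 14.754
Arc 2: start y=0.000, vy=14.754 → t=3.011, apex=11.106, x_land=32.301, impact vy=-14.754
  bounce: vy ← 0.84·14.754 = 12.393
Arc 3: start y=0.000, vy=12.393 → t=2.529, apex=7.836, x_land=45.149, impact vy=-12.393
  bounce: vy ← 0.84·12.393 = 10.410
Arc 4: start y=0.000, vy=10.410 → t=2.125, apex=5.529, x_land=55.942, impact vy=-10.410
  bounce: vy ← 0.84·10.410 = 8.745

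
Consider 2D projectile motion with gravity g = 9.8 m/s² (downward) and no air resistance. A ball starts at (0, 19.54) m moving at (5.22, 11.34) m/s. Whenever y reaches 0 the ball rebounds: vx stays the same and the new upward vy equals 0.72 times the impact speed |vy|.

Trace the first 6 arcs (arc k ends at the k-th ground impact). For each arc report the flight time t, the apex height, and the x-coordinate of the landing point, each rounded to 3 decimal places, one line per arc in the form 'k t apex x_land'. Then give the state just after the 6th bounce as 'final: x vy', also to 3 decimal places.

1 3.465 26.101 18.088
2 3.323 13.531 35.436
3 2.393 7.014 47.927
4 1.723 3.636 56.921
5 1.240 1.885 63.396
6 0.893 0.977 68.058
final: 68.058 3.151

Arc 1: start y=19.540, vy=11.340 → t=3.465, apex=26.101, x_land=18.088, impact vy=-22.618
  bounce: vy ← 0.72·22.618 = 16.285
Arc 2: start y=0.000, vy=16.285 → t=3.323, apex=13.531, x_land=35.436, impact vy=-16.285
  bounce: vy ← 0.72·16.285 = 11.725
Arc 3: start y=0.000, vy=11.725 → t=2.393, apex=7.014, x_land=47.927, impact vy=-11.725
  bounce: vy ← 0.72·11.725 = 8.442
Arc 4: start y=0.000, vy=8.442 → t=1.723, apex=3.636, x_land=56.921, impact vy=-8.442
  bounce: vy ← 0.72·8.442 = 6.078
Arc 5: start y=0.000, vy=6.078 → t=1.240, apex=1.885, x_land=63.396, impact vy=-6.078
  bounce: vy ← 0.72·6.078 = 4.376
Arc 6: start y=0.000, vy=4.376 → t=0.893, apex=0.977, x_land=68.058, impact vy=-4.376
  bounce: vy ← 0.72·4.376 = 3.151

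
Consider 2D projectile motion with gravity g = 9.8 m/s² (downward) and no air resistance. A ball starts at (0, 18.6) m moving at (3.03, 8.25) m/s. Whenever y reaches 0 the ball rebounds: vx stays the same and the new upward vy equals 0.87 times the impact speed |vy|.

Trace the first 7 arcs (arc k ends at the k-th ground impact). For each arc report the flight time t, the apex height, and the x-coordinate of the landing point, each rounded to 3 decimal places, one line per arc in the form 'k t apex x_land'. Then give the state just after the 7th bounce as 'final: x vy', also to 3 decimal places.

Arc 1: start y=18.600, vy=8.250 → t=2.964, apex=22.073, x_land=8.982, impact vy=-20.800
  bounce: vy ← 0.87·20.800 = 18.096
Arc 2: start y=0.000, vy=18.096 → t=3.693, apex=16.707, x_land=20.171, impact vy=-18.096
  bounce: vy ← 0.87·18.096 = 15.743
Arc 3: start y=0.000, vy=15.743 → t=3.213, apex=12.645, x_land=29.906, impact vy=-15.743
  bounce: vy ← 0.87·15.743 = 13.697
Arc 4: start y=0.000, vy=13.697 → t=2.795, apex=9.571, x_land=38.376, impact vy=-13.697
  bounce: vy ← 0.87·13.697 = 11.916
Arc 5: start y=0.000, vy=11.916 → t=2.432, apex=7.244, x_land=45.744, impact vy=-11.916
  bounce: vy ← 0.87·11.916 = 10.367
Arc 6: start y=0.000, vy=10.367 → t=2.116, apex=5.483, x_land=52.155, impact vy=-10.367
  bounce: vy ← 0.87·10.367 = 9.019
Arc 7: start y=0.000, vy=9.019 → t=1.841, apex=4.150, x_land=57.732, impact vy=-9.019
  bounce: vy ← 0.87·9.019 = 7.847

1 2.964 22.073 8.982
2 3.693 16.707 20.171
3 3.213 12.645 29.906
4 2.795 9.571 38.376
5 2.432 7.244 45.744
6 2.116 5.483 52.155
7 1.841 4.150 57.732
final: 57.732 7.847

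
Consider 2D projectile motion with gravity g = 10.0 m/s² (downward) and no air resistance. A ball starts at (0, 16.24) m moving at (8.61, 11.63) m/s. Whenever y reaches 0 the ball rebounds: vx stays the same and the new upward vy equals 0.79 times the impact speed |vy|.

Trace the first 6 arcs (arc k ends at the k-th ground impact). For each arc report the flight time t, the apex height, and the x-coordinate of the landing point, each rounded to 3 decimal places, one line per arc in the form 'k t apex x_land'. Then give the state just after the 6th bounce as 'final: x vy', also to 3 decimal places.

1 3.308 23.003 28.481
2 3.389 14.356 57.660
3 2.677 8.960 80.711
4 2.115 5.592 98.921
5 1.671 3.490 113.308
6 1.320 2.178 124.673
final: 124.673 5.214

Arc 1: start y=16.240, vy=11.630 → t=3.308, apex=23.003, x_land=28.481, impact vy=-21.449
  bounce: vy ← 0.79·21.449 = 16.945
Arc 2: start y=0.000, vy=16.945 → t=3.389, apex=14.356, x_land=57.660, impact vy=-16.945
  bounce: vy ← 0.79·16.945 = 13.386
Arc 3: start y=0.000, vy=13.386 → t=2.677, apex=8.960, x_land=80.711, impact vy=-13.386
  bounce: vy ← 0.79·13.386 = 10.575
Arc 4: start y=0.000, vy=10.575 → t=2.115, apex=5.592, x_land=98.921, impact vy=-10.575
  bounce: vy ← 0.79·10.575 = 8.354
Arc 5: start y=0.000, vy=8.354 → t=1.671, apex=3.490, x_land=113.308, impact vy=-8.354
  bounce: vy ← 0.79·8.354 = 6.600
Arc 6: start y=0.000, vy=6.600 → t=1.320, apex=2.178, x_land=124.673, impact vy=-6.600
  bounce: vy ← 0.79·6.600 = 5.214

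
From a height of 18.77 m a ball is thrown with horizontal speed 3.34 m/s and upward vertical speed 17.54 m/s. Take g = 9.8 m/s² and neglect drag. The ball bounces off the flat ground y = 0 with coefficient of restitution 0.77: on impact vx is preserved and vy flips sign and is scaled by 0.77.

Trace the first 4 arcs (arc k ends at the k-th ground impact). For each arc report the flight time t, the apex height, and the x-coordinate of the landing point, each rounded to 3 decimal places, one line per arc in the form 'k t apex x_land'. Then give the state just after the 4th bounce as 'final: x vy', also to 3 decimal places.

1 4.442 34.467 14.836
2 4.084 20.435 28.478
3 3.145 12.116 38.982
4 2.422 7.184 47.070
final: 47.070 9.137

Arc 1: start y=18.770, vy=17.540 → t=4.442, apex=34.467, x_land=14.836, impact vy=-25.991
  bounce: vy ← 0.77·25.991 = 20.013
Arc 2: start y=0.000, vy=20.013 → t=4.084, apex=20.435, x_land=28.478, impact vy=-20.013
  bounce: vy ← 0.77·20.013 = 15.410
Arc 3: start y=0.000, vy=15.410 → t=3.145, apex=12.116, x_land=38.982, impact vy=-15.410
  bounce: vy ← 0.77·15.410 = 11.866
Arc 4: start y=0.000, vy=11.866 → t=2.422, apex=7.184, x_land=47.070, impact vy=-11.866
  bounce: vy ← 0.77·11.866 = 9.137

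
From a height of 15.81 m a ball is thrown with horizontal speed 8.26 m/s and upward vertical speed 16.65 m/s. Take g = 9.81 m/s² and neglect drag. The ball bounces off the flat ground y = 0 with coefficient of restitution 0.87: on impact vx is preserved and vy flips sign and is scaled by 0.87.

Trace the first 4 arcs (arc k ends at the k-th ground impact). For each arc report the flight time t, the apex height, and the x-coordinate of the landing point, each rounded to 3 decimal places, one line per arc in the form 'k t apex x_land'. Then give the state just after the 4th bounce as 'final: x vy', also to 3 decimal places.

Arc 1: start y=15.810, vy=16.650 → t=4.168, apex=29.940, x_land=34.426, impact vy=-24.237
  bounce: vy ← 0.87·24.237 = 21.086
Arc 2: start y=0.000, vy=21.086 → t=4.299, apex=22.661, x_land=69.935, impact vy=-21.086
  bounce: vy ← 0.87·21.086 = 18.345
Arc 3: start y=0.000, vy=18.345 → t=3.740, apex=17.152, x_land=100.827, impact vy=-18.345
  bounce: vy ← 0.87·18.345 = 15.960
Arc 4: start y=0.000, vy=15.960 → t=3.254, apex=12.983, x_land=127.704, impact vy=-15.960
  bounce: vy ← 0.87·15.960 = 13.885

1 4.168 29.940 34.426
2 4.299 22.661 69.935
3 3.740 17.152 100.827
4 3.254 12.983 127.704
final: 127.704 13.885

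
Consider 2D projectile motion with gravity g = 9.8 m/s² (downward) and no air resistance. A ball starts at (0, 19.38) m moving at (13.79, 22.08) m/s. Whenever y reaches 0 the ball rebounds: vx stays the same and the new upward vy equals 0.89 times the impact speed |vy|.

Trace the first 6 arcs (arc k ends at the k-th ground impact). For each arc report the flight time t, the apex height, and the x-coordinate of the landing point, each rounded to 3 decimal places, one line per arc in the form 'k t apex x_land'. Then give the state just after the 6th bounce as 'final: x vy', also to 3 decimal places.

Arc 1: start y=19.380, vy=22.080 → t=5.258, apex=44.254, x_land=72.512, impact vy=-29.451
  bounce: vy ← 0.89·29.451 = 26.212
Arc 2: start y=0.000, vy=26.212 → t=5.349, apex=35.053, x_land=146.279, impact vy=-26.212
  bounce: vy ← 0.89·26.212 = 23.328
Arc 3: start y=0.000, vy=23.328 → t=4.761, apex=27.766, x_land=211.931, impact vy=-23.328
  bounce: vy ← 0.89·23.328 = 20.762
Arc 4: start y=0.000, vy=20.762 → t=4.237, apex=21.993, x_land=270.362, impact vy=-20.762
  bounce: vy ← 0.89·20.762 = 18.478
Arc 5: start y=0.000, vy=18.478 → t=3.771, apex=17.421, x_land=322.365, impact vy=-18.478
  bounce: vy ← 0.89·18.478 = 16.446
Arc 6: start y=0.000, vy=16.446 → t=3.356, apex=13.799, x_land=368.648, impact vy=-16.446
  bounce: vy ← 0.89·16.446 = 14.637

1 5.258 44.254 72.512
2 5.349 35.053 146.279
3 4.761 27.766 211.931
4 4.237 21.993 270.362
5 3.771 17.421 322.365
6 3.356 13.799 368.648
final: 368.648 14.637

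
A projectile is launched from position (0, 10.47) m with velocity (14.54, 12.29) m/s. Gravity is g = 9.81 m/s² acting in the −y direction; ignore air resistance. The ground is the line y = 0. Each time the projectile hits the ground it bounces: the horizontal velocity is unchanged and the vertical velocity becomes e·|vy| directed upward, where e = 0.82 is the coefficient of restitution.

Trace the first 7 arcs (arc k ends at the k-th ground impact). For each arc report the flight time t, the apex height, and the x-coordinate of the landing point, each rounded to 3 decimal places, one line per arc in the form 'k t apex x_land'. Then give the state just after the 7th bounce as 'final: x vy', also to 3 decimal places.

Arc 1: start y=10.470, vy=12.290 → t=3.177, apex=18.168, x_land=46.199, impact vy=-18.880
  bounce: vy ← 0.82·18.880 = 15.482
Arc 2: start y=0.000, vy=15.482 → t=3.156, apex=12.216, x_land=92.093, impact vy=-15.482
  bounce: vy ← 0.82·15.482 = 12.695
Arc 3: start y=0.000, vy=12.695 → t=2.588, apex=8.214, x_land=129.725, impact vy=-12.695
  bounce: vy ← 0.82·12.695 = 10.410
Arc 4: start y=0.000, vy=10.410 → t=2.122, apex=5.523, x_land=160.584, impact vy=-10.410
  bounce: vy ← 0.82·10.410 = 8.536
Arc 5: start y=0.000, vy=8.536 → t=1.740, apex=3.714, x_land=185.888, impact vy=-8.536
  bounce: vy ← 0.82·8.536 = 7.000
Arc 6: start y=0.000, vy=7.000 → t=1.427, apex=2.497, x_land=206.637, impact vy=-7.000
  bounce: vy ← 0.82·7.000 = 5.740
Arc 7: start y=0.000, vy=5.740 → t=1.170, apex=1.679, x_land=223.651, impact vy=-5.740
  bounce: vy ← 0.82·5.740 = 4.707

1 3.177 18.168 46.199
2 3.156 12.216 92.093
3 2.588 8.214 129.725
4 2.122 5.523 160.584
5 1.740 3.714 185.888
6 1.427 2.497 206.637
7 1.170 1.679 223.651
final: 223.651 4.707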